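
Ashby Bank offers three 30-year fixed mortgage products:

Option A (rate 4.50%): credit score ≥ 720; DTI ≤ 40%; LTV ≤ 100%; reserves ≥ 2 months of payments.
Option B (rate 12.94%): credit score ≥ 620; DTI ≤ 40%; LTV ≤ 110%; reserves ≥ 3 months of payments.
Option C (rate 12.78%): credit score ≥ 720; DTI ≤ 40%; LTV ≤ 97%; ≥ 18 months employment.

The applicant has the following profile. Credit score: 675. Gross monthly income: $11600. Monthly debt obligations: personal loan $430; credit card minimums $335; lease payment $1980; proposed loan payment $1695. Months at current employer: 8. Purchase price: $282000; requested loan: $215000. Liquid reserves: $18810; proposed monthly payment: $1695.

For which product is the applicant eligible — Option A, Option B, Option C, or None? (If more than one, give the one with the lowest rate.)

Option B

Total debts = (430 + 335 + 1,980 + 1,695) = 4,440; DTI = 4,440/11,600 = 38.3%.
LTV = 215,000/282,000 = 76.2%.
Reserves = 18,810/1,695 = 11.1 months.
Option A: score 675 < 720; DTI 38.3% ≤ 40%; LTV 76.2% ≤ 100%; reserves 11.1 ≥ 2 mo → does not qualify.
Option B: score 675 ≥ 620; DTI 38.3% ≤ 40%; LTV 76.2% ≤ 110%; reserves 11.1 ≥ 3 mo → qualifies.
Option C: score 675 < 720; DTI 38.3% ≤ 40%; LTV 76.2% ≤ 97%; employment 8 < 18 mo → does not qualify.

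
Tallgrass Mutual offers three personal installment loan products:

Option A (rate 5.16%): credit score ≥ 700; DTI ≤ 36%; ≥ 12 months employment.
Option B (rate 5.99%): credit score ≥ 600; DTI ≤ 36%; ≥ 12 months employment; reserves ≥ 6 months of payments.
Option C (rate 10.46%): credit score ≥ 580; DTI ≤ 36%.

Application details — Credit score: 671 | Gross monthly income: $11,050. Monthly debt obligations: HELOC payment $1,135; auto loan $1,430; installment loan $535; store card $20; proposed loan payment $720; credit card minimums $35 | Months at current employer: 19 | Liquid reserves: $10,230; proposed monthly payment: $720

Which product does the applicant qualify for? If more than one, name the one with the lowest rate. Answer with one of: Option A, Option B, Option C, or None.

Total debts = (1,135 + 1,430 + 535 + 20 + 720 + 35) = 3,875; DTI = 3,875/11,050 = 35.1%.
Reserves = 10,230/720 = 14.2 months.
Option A: score 671 < 700; DTI 35.1% ≤ 36%; employment 19 ≥ 12 mo → does not qualify.
Option B: score 671 ≥ 600; DTI 35.1% ≤ 36%; employment 19 ≥ 12 mo; reserves 14.2 ≥ 6 mo → qualifies.
Option C: score 671 ≥ 580; DTI 35.1% ≤ 36% → qualifies.
Qualifying: Option B, Option C. Lowest rate is 5.99% → Option B.

Option B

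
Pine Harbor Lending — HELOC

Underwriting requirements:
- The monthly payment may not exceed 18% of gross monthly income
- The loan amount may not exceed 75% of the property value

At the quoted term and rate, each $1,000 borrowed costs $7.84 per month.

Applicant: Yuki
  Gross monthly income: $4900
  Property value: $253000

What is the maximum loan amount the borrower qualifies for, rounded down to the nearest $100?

$112,500

Payment cap: 18% × $4,900 = $882/month.
At $7.84 per $1,000, that supports 882/7.84 × 1,000 ≈ $112,500 → $112,500.
LTV cap: 75% × $253,000 = $189,750 → $189,700.
Binding constraint: payment-to-income.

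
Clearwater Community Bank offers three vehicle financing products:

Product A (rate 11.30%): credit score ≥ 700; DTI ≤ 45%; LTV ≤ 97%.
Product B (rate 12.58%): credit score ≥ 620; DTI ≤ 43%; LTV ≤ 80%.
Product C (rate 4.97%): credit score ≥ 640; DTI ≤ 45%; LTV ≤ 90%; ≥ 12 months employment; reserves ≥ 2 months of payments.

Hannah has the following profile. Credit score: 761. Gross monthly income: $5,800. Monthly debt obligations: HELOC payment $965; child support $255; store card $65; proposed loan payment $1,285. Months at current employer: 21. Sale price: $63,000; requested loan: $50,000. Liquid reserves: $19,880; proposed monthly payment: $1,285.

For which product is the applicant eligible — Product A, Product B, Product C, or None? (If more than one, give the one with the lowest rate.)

Total debts = (965 + 255 + 65 + 1,285) = 2,570; DTI = 2,570/5,800 = 44.3%.
LTV = 50,000/63,000 = 79.4%.
Reserves = 19,880/1,285 = 15.5 months.
Product A: score 761 ≥ 700; DTI 44.3% ≤ 45%; LTV 79.4% ≤ 97% → qualifies.
Product B: score 761 ≥ 620; DTI 44.3% > 43%; LTV 79.4% ≤ 80% → does not qualify.
Product C: score 761 ≥ 640; DTI 44.3% ≤ 45%; LTV 79.4% ≤ 90%; employment 21 ≥ 12 mo; reserves 15.5 ≥ 2 mo → qualifies.
Qualifying: Product A, Product C. Lowest rate is 4.97% → Product C.

Product C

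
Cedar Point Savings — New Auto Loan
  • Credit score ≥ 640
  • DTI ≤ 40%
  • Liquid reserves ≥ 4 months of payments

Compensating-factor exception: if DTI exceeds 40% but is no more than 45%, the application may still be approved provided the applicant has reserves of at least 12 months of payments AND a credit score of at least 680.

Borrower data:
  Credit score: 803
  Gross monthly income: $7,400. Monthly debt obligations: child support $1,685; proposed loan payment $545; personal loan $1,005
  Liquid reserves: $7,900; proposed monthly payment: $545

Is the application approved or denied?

Approved

Credit score 803 ≥ 640 (meets base)
Total debts = (1,685 + 545 + 1,005) = 3,235. DTI: 3,235 ÷ 7,400 = 43.7%, over the 40% base limit.
Reserves = 7,900/545 = 14.5 months ≥ 4
43.7% falls in the override range (40%–45%), so the compensating-factor test applies.
Reserves 14.5 ≥ 12 months; credit score 803 ≥ 680.
Both override conditions satisfied; DTI exception granted.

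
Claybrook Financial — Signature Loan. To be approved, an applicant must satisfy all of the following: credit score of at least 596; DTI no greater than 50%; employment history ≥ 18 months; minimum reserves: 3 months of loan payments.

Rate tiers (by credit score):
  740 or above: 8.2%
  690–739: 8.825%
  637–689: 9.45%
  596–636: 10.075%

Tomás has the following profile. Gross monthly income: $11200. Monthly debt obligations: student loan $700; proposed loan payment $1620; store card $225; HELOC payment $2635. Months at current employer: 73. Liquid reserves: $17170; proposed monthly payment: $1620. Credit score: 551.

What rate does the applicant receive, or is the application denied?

Credit score 551 < 596 (below minimum)
Employment 73 ≥ 18 months
Total monthly debts = (700 + 1,620 + 225 + 2,635) = 5,180. Debt-to-income = 5,180/11,200 = 46.2% — meets 50% limit
Liquid reserves cover 17,170/1,620 = 10.6 months — ≥ 3 required
Not all requirements met → denied.

Denied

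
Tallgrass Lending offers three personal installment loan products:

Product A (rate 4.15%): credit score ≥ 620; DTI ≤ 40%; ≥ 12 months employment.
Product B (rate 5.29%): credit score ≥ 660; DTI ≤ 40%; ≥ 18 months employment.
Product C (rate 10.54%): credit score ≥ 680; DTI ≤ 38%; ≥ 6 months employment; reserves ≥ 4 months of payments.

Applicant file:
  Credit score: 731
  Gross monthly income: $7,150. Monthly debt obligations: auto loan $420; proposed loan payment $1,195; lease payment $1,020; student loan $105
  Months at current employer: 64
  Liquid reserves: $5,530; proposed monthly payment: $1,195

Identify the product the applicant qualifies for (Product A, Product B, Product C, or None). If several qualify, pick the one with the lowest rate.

Product A

Total debts = (420 + 1,195 + 1,020 + 105) = 2,740; DTI = 2,740/7,150 = 38.3%.
Reserves = 5,530/1,195 = 4.6 months.
Product A: score 731 ≥ 620; DTI 38.3% ≤ 40%; employment 64 ≥ 12 mo → qualifies.
Product B: score 731 ≥ 660; DTI 38.3% ≤ 40%; employment 64 ≥ 18 mo → qualifies.
Product C: score 731 ≥ 680; DTI 38.3% > 38%; employment 64 ≥ 6 mo; reserves 4.6 ≥ 4 mo → does not qualify.
Qualifying: Product A, Product B. Lowest rate is 4.15% → Product A.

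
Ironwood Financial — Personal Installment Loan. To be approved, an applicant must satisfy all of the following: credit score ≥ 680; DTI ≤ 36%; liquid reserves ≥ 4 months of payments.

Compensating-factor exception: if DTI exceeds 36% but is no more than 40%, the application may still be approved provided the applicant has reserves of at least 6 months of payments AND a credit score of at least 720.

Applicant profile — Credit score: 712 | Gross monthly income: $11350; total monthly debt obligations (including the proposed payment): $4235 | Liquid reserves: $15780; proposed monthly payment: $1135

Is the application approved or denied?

Denied

Credit score 712 ≥ 680 (meets base)
DTI = 4,235/11,350 = 37.3% > 36% — standard DTI limit exceeded.
Reserves: 15,780 ÷ 1,135 = 13.9 months (meets 4-month minimum)
37.3% falls in the override range (36%–40%), so the compensating-factor test applies.
Override check — reserves: 13.9 mo (ok); score: 712 (below 720).
Compensating-factor requirement not fully met.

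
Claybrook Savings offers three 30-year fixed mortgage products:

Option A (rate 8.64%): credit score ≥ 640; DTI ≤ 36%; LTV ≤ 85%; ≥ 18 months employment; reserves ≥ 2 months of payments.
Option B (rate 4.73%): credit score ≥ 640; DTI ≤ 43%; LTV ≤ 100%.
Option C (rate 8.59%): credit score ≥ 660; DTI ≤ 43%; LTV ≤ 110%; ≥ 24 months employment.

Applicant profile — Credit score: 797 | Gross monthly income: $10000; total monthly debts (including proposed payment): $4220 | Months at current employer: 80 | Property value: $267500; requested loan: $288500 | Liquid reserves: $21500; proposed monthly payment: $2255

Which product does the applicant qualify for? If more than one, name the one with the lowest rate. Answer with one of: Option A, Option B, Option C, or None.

DTI = 4,220/10,000 = 42.2%.
LTV = 288,500/267,500 = 107.9%.
Reserves = 21,500/2,255 = 9.5 months.
Option A: score 797 ≥ 640; DTI 42.2% > 36%; LTV 107.9% > 85%; employment 80 ≥ 18 mo; reserves 9.5 ≥ 2 mo → does not qualify.
Option B: score 797 ≥ 640; DTI 42.2% ≤ 43%; LTV 107.9% > 100% → does not qualify.
Option C: score 797 ≥ 660; DTI 42.2% ≤ 43%; LTV 107.9% ≤ 110%; employment 80 ≥ 24 mo → qualifies.

Option C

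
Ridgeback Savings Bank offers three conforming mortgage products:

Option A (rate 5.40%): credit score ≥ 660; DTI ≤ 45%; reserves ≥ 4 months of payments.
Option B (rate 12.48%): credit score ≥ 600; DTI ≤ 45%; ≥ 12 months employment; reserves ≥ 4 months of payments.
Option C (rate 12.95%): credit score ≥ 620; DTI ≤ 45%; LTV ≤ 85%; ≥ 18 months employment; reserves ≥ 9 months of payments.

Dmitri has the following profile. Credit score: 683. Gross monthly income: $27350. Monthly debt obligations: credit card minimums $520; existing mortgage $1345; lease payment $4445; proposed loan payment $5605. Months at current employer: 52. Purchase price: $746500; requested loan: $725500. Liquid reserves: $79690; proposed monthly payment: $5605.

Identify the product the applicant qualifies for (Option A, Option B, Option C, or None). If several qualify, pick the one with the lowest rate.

Total debts = (520 + 1,345 + 4,445 + 5,605) = 11,915; DTI = 11,915/27,350 = 43.6%.
LTV = 725,500/746,500 = 97.2%.
Reserves = 79,690/5,605 = 14.2 months.
Option A: score 683 ≥ 660; DTI 43.6% ≤ 45%; reserves 14.2 ≥ 4 mo → qualifies.
Option B: score 683 ≥ 600; DTI 43.6% ≤ 45%; employment 52 ≥ 12 mo; reserves 14.2 ≥ 4 mo → qualifies.
Option C: score 683 ≥ 620; DTI 43.6% ≤ 45%; LTV 97.2% > 85%; employment 52 ≥ 18 mo; reserves 14.2 ≥ 9 mo → does not qualify.
Qualifying: Option A, Option B. Lowest rate is 5.40% → Option A.

Option A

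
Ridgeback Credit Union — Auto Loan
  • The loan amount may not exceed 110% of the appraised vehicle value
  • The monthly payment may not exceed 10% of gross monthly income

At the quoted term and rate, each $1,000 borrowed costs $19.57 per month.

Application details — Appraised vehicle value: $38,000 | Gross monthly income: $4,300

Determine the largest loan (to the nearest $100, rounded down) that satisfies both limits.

$21,900

Payment cap: 10% × $4,300 = $430/month.
At $19.57 per $1,000, that supports 430/19.57 × 1,000 ≈ $21,972 → $21,900.
LTV cap: 110% × $38,000 = $41,800 → $41,800.
Binding constraint: payment-to-income.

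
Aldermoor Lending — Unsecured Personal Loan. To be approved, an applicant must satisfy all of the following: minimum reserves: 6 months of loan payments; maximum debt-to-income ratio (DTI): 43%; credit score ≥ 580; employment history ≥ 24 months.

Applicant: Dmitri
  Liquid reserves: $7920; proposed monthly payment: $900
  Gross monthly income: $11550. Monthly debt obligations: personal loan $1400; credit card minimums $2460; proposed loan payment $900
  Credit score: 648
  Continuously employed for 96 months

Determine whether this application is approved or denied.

Liquid reserves cover 7,920/900 = 8.8 months — ≥ 6 required
Total monthly debts = (1,400 + 2,460 + 900) = 4,760. DTI = 4,760/11,550 = 41.2% ≤ 43%
Credit score 648 ≥ 580 (meets)
Employment 96 ≥ 24 months
All criteria satisfied.

Approved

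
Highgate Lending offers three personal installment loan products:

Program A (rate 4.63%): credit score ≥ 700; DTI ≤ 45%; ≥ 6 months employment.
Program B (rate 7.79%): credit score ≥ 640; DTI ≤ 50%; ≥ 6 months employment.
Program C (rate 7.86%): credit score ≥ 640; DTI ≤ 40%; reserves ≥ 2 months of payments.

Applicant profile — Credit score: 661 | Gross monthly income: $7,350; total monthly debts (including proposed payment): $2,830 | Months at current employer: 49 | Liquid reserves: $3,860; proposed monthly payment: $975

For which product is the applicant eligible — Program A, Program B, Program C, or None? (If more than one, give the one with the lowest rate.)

DTI = 2,830/7,350 = 38.5%.
Reserves = 3,860/975 = 4.0 months.
Program A: score 661 < 700; DTI 38.5% ≤ 45%; employment 49 ≥ 6 mo → does not qualify.
Program B: score 661 ≥ 640; DTI 38.5% ≤ 50%; employment 49 ≥ 6 mo → qualifies.
Program C: score 661 ≥ 640; DTI 38.5% ≤ 40%; reserves 4.0 ≥ 2 mo → qualifies.
Qualifying: Program B, Program C. Lowest rate is 7.79% → Program B.

Program B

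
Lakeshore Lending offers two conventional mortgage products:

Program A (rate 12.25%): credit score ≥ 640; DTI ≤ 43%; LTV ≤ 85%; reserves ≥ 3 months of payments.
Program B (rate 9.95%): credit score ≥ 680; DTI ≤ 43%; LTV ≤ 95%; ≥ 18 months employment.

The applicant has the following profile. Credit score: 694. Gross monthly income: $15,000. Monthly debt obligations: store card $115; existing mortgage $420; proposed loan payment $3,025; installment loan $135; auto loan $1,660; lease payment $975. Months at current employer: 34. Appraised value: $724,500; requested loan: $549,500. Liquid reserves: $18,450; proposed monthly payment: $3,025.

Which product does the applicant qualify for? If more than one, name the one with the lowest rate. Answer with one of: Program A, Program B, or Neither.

Total debts = (115 + 420 + 3,025 + 135 + 1,660 + 975) = 6,330; DTI = 6,330/15,000 = 42.2%.
LTV = 549,500/724,500 = 75.8%.
Reserves = 18,450/3,025 = 6.1 months.
Program A: score 694 ≥ 640; DTI 42.2% ≤ 43%; LTV 75.8% ≤ 85%; reserves 6.1 ≥ 3 mo → qualifies.
Program B: score 694 ≥ 680; DTI 42.2% ≤ 43%; LTV 75.8% ≤ 95%; employment 34 ≥ 18 mo → qualifies.
Qualifying: Program A, Program B. Lowest rate is 9.95% → Program B.

Program B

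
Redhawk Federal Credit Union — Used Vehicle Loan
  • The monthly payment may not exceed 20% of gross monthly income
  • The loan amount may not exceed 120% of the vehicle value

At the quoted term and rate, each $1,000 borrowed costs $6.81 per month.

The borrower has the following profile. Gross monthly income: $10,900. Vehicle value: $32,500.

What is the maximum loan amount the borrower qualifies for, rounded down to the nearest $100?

$39,000

Payment cap: 20% × $10,900 = $2,180/month.
At $6.81 per $1,000, that supports 2,180/6.81 × 1,000 ≈ $320,117 → $320,100.
LTV cap: 120% × $32,500 = $39,000 → $39,000.
Binding constraint: loan-to-value.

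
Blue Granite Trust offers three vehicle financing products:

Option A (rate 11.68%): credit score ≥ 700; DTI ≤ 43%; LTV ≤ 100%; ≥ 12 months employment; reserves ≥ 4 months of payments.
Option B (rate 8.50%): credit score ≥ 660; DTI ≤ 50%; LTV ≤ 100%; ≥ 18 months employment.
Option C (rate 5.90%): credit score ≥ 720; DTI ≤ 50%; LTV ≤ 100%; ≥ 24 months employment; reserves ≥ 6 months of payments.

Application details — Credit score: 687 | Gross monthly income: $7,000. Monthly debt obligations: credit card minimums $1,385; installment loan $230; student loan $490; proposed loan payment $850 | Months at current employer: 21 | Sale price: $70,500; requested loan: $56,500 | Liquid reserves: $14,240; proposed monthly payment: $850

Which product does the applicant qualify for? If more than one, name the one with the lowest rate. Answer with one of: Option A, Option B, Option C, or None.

Option B

Total debts = (1,385 + 230 + 490 + 850) = 2,955; DTI = 2,955/7,000 = 42.2%.
LTV = 56,500/70,500 = 80.1%.
Reserves = 14,240/850 = 16.8 months.
Option A: score 687 < 700; DTI 42.2% ≤ 43%; LTV 80.1% ≤ 100%; employment 21 ≥ 12 mo; reserves 16.8 ≥ 4 mo → does not qualify.
Option B: score 687 ≥ 660; DTI 42.2% ≤ 50%; LTV 80.1% ≤ 100%; employment 21 ≥ 18 mo → qualifies.
Option C: score 687 < 720; DTI 42.2% ≤ 50%; LTV 80.1% ≤ 100%; employment 21 < 24 mo; reserves 16.8 ≥ 6 mo → does not qualify.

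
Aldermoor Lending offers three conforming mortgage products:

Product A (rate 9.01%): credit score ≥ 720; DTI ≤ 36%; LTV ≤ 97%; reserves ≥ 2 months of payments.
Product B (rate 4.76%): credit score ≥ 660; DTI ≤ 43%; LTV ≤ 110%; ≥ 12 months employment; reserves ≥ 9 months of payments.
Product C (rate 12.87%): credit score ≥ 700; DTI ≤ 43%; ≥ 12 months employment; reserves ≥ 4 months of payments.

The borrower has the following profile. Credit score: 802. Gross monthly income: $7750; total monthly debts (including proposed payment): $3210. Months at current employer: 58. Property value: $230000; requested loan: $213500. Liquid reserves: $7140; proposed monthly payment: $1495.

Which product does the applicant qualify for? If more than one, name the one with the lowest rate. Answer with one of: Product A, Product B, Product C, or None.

Product C

DTI = 3,210/7,750 = 41.4%.
LTV = 213,500/230,000 = 92.8%.
Reserves = 7,140/1,495 = 4.8 months.
Product A: score 802 ≥ 720; DTI 41.4% > 36%; LTV 92.8% ≤ 97%; reserves 4.8 ≥ 2 mo → does not qualify.
Product B: score 802 ≥ 660; DTI 41.4% ≤ 43%; LTV 92.8% ≤ 110%; employment 58 ≥ 12 mo; reserves 4.8 < 9 mo → does not qualify.
Product C: score 802 ≥ 700; DTI 41.4% ≤ 43%; employment 58 ≥ 12 mo; reserves 4.8 ≥ 4 mo → qualifies.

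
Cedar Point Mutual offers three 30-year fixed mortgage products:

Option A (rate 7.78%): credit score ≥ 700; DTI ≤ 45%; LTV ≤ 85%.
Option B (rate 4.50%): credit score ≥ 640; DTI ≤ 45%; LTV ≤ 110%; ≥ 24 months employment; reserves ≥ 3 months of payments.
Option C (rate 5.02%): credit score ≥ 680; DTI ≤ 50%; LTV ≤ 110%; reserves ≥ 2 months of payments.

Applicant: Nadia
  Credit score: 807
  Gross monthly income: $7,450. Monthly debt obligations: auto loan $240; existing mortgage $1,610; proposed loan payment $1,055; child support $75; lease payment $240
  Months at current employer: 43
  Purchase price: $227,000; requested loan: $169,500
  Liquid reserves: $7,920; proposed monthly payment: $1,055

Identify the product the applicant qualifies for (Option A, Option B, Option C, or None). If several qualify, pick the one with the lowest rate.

Total debts = (240 + 1,610 + 1,055 + 75 + 240) = 3,220; DTI = 3,220/7,450 = 43.2%.
LTV = 169,500/227,000 = 74.7%.
Reserves = 7,920/1,055 = 7.5 months.
Option A: score 807 ≥ 700; DTI 43.2% ≤ 45%; LTV 74.7% ≤ 85% → qualifies.
Option B: score 807 ≥ 640; DTI 43.2% ≤ 45%; LTV 74.7% ≤ 110%; employment 43 ≥ 24 mo; reserves 7.5 ≥ 3 mo → qualifies.
Option C: score 807 ≥ 680; DTI 43.2% ≤ 50%; LTV 74.7% ≤ 110%; reserves 7.5 ≥ 2 mo → qualifies.
Qualifying: Option A, Option B, Option C. Lowest rate is 4.50% → Option B.

Option B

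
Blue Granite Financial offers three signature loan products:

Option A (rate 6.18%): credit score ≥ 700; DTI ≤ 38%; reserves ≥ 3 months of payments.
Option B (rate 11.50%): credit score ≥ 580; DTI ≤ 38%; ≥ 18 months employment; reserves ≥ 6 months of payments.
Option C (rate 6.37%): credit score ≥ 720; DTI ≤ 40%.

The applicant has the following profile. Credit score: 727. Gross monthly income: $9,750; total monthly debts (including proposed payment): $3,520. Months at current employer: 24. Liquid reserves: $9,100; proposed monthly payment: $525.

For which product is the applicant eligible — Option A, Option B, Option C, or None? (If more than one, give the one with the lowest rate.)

DTI = 3,520/9,750 = 36.1%.
Reserves = 9,100/525 = 17.3 months.
Option A: score 727 ≥ 700; DTI 36.1% ≤ 38%; reserves 17.3 ≥ 3 mo → qualifies.
Option B: score 727 ≥ 580; DTI 36.1% ≤ 38%; employment 24 ≥ 18 mo; reserves 17.3 ≥ 6 mo → qualifies.
Option C: score 727 ≥ 720; DTI 36.1% ≤ 40% → qualifies.
Qualifying: Option A, Option B, Option C. Lowest rate is 6.18% → Option A.

Option A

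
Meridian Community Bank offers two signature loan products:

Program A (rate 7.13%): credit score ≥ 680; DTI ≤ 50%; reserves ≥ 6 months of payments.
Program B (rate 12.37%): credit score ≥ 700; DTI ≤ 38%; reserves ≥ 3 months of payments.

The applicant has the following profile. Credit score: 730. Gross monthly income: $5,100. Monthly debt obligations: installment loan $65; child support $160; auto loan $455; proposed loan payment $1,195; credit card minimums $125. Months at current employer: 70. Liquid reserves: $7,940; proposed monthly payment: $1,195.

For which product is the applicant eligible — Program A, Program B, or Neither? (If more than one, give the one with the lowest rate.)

Total debts = (65 + 160 + 455 + 1,195 + 125) = 2,000; DTI = 2,000/5,100 = 39.2%.
Reserves = 7,940/1,195 = 6.6 months.
Program A: score 730 ≥ 680; DTI 39.2% ≤ 50%; reserves 6.6 ≥ 6 mo → qualifies.
Program B: score 730 ≥ 700; DTI 39.2% > 38%; reserves 6.6 ≥ 3 mo → does not qualify.

Program A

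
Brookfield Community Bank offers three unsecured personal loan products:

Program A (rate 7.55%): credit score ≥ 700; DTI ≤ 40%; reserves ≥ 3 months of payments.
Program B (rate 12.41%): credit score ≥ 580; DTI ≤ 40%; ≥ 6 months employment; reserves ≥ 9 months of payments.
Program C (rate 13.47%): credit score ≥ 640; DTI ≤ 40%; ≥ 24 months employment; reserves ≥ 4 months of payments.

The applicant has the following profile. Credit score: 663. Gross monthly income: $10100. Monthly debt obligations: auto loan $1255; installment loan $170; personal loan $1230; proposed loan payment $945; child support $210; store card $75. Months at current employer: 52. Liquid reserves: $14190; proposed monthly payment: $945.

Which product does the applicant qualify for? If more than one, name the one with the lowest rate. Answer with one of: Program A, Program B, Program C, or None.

Program B

Total debts = (1,255 + 170 + 1,230 + 945 + 210 + 75) = 3,885; DTI = 3,885/10,100 = 38.5%.
Reserves = 14,190/945 = 15.0 months.
Program A: score 663 < 700; DTI 38.5% ≤ 40%; reserves 15.0 ≥ 3 mo → does not qualify.
Program B: score 663 ≥ 580; DTI 38.5% ≤ 40%; employment 52 ≥ 6 mo; reserves 15.0 ≥ 9 mo → qualifies.
Program C: score 663 ≥ 640; DTI 38.5% ≤ 40%; employment 52 ≥ 24 mo; reserves 15.0 ≥ 4 mo → qualifies.
Qualifying: Program B, Program C. Lowest rate is 12.41% → Program B.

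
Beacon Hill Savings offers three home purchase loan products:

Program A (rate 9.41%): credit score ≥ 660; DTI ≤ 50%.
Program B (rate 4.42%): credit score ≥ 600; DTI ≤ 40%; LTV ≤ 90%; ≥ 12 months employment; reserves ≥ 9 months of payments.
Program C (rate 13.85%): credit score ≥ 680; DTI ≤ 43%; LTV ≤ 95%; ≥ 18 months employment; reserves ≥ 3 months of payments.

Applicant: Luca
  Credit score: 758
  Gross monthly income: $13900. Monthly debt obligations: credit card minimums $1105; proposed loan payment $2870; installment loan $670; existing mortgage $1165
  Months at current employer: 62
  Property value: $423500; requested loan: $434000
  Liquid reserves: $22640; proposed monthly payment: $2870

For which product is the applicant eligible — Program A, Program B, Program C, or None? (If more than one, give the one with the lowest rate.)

Program A

Total debts = (1,105 + 2,870 + 670 + 1,165) = 5,810; DTI = 5,810/13,900 = 41.8%.
LTV = 434,000/423,500 = 102.5%.
Reserves = 22,640/2,870 = 7.9 months.
Program A: score 758 ≥ 660; DTI 41.8% ≤ 50% → qualifies.
Program B: score 758 ≥ 600; DTI 41.8% > 40%; LTV 102.5% > 90%; employment 62 ≥ 12 mo; reserves 7.9 < 9 mo → does not qualify.
Program C: score 758 ≥ 680; DTI 41.8% ≤ 43%; LTV 102.5% > 95%; employment 62 ≥ 18 mo; reserves 7.9 ≥ 3 mo → does not qualify.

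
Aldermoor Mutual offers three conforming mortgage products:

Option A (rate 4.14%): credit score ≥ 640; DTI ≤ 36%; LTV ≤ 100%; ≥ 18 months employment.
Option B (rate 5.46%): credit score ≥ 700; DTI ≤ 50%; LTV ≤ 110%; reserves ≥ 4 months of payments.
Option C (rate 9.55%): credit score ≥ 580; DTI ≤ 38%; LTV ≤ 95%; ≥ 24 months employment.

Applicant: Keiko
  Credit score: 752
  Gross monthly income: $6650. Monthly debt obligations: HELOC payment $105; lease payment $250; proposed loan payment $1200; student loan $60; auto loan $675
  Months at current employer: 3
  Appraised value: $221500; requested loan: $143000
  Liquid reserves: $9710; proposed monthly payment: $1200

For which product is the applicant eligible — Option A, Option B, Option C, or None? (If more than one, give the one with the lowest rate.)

Option B

Total debts = (105 + 250 + 1,200 + 60 + 675) = 2,290; DTI = 2,290/6,650 = 34.4%.
LTV = 143,000/221,500 = 64.6%.
Reserves = 9,710/1,200 = 8.1 months.
Option A: score 752 ≥ 640; DTI 34.4% ≤ 36%; LTV 64.6% ≤ 100%; employment 3 < 18 mo → does not qualify.
Option B: score 752 ≥ 700; DTI 34.4% ≤ 50%; LTV 64.6% ≤ 110%; reserves 8.1 ≥ 4 mo → qualifies.
Option C: score 752 ≥ 580; DTI 34.4% ≤ 38%; LTV 64.6% ≤ 95%; employment 3 < 24 mo → does not qualify.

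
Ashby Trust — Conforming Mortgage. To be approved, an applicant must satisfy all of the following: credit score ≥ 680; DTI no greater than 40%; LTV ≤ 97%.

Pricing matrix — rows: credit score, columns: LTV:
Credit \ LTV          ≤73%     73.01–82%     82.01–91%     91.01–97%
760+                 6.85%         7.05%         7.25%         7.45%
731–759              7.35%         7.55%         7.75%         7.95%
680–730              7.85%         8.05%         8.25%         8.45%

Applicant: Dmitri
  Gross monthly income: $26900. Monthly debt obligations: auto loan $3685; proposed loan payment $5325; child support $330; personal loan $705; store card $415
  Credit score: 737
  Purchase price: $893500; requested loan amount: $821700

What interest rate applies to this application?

7.95%

Credit score 737 ≥ 680; Total monthly debts = (3,685 + 5,325 + 330 + 705 + 415) = 10,460. DTI = 10,460/26,900 = 38.9% ≤ 40%
Loan-to-value = 821,700/893,500 = 92% — pass (97% max)
Score 737 is in the 731–759 band; LTV 92% is in the 91.01–97% band → 7.95%.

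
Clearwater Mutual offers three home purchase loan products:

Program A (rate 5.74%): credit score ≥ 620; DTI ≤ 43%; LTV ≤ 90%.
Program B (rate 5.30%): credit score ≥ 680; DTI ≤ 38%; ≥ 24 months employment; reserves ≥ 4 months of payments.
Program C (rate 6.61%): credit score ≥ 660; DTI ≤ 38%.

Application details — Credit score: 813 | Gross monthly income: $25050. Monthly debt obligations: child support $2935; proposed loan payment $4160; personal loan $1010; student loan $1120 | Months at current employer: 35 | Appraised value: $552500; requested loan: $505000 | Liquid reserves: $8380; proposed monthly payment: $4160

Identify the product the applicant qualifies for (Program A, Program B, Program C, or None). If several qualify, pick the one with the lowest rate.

Program C

Total debts = (2,935 + 4,160 + 1,010 + 1,120) = 9,225; DTI = 9,225/25,050 = 36.8%.
LTV = 505,000/552,500 = 91.4%.
Reserves = 8,380/4,160 = 2.0 months.
Program A: score 813 ≥ 620; DTI 36.8% ≤ 43%; LTV 91.4% > 90% → does not qualify.
Program B: score 813 ≥ 680; DTI 36.8% ≤ 38%; employment 35 ≥ 24 mo; reserves 2.0 < 4 mo → does not qualify.
Program C: score 813 ≥ 660; DTI 36.8% ≤ 38% → qualifies.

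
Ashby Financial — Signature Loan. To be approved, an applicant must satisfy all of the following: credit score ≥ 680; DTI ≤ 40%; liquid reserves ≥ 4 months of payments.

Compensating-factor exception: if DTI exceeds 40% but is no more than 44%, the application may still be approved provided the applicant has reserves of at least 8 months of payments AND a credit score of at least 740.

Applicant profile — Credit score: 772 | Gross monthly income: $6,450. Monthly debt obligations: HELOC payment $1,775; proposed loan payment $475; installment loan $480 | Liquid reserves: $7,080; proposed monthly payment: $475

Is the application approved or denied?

Credit score 772 ≥ 680 (meets base)
Total debts = (1,775 + 475 + 480) = 2,730. DTI: 2,730 ÷ 6,450 = 42.3%, over the 40% base limit.
Liquid reserves cover 7,080/475 = 14.9 months — ≥ 4 required
DTI 42.3% is within the 40%–44% exception band; checking compensating factors.
Override check — reserves: 14.9 mo (ok); score: 772 (ok).
Both compensating conditions met → exception applies.

Approved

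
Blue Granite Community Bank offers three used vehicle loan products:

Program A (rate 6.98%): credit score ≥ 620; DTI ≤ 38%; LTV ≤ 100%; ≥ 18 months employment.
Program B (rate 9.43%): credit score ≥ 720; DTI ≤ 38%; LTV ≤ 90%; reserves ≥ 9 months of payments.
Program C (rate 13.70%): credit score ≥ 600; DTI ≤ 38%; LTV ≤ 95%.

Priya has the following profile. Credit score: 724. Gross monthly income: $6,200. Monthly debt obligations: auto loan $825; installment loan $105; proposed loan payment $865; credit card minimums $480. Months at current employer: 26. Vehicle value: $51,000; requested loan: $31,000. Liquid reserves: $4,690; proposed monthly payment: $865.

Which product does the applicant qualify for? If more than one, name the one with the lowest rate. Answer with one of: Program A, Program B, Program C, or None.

Total debts = (825 + 105 + 865 + 480) = 2,275; DTI = 2,275/6,200 = 36.7%.
LTV = 31,000/51,000 = 60.8%.
Reserves = 4,690/865 = 5.4 months.
Program A: score 724 ≥ 620; DTI 36.7% ≤ 38%; LTV 60.8% ≤ 100%; employment 26 ≥ 18 mo → qualifies.
Program B: score 724 ≥ 720; DTI 36.7% ≤ 38%; LTV 60.8% ≤ 90%; reserves 5.4 < 9 mo → does not qualify.
Program C: score 724 ≥ 600; DTI 36.7% ≤ 38%; LTV 60.8% ≤ 95% → qualifies.
Qualifying: Program A, Program C. Lowest rate is 6.98% → Program A.

Program A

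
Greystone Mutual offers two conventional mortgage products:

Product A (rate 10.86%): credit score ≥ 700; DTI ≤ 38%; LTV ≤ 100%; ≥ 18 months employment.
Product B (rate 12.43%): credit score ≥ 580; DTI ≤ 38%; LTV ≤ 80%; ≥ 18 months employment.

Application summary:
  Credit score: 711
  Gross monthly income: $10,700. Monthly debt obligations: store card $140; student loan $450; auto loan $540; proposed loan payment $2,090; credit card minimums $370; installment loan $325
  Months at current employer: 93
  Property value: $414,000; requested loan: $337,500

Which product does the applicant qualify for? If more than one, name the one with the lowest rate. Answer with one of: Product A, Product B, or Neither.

Total debts = (140 + 450 + 540 + 2,090 + 370 + 325) = 3,915; DTI = 3,915/10,700 = 36.6%.
LTV = 337,500/414,000 = 81.5%.
Product A: score 711 ≥ 700; DTI 36.6% ≤ 38%; LTV 81.5% ≤ 100%; employment 93 ≥ 18 mo → qualifies.
Product B: score 711 ≥ 580; DTI 36.6% ≤ 38%; LTV 81.5% > 80%; employment 93 ≥ 18 mo → does not qualify.

Product A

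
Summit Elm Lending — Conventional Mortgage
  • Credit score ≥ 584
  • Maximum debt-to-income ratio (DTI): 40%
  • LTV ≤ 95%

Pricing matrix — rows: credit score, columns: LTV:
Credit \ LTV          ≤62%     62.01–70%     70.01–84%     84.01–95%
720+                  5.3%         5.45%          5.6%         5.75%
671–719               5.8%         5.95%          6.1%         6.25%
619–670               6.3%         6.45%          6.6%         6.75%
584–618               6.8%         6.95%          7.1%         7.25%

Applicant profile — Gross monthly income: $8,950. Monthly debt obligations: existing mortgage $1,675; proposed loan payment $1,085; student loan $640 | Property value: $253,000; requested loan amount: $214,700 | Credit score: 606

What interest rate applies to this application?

7.25%

Credit score 606 ≥ 584; Total monthly debts = (1,675 + 1,085 + 640) = 3,400. DTI: 3,400 ÷ 8,950 = 38%, within the 40% cap
LTV: 214,700 ÷ 253,000 = 84.9%, within 95% cap
Credit 606 → row 584–618; LTV 84.9% → column 84.01–95%. Grid cell → 7.25%.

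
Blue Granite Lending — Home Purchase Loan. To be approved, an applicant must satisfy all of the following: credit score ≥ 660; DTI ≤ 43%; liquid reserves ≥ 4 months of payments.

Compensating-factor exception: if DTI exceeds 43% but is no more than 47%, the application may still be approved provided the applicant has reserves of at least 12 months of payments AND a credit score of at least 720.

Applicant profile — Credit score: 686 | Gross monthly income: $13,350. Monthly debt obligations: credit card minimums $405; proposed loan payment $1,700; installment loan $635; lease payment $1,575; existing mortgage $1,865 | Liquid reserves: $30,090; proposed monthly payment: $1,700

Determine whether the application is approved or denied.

Credit score 686 ≥ 660 (meets base)
Total debts = (405 + 1,700 + 635 + 1,575 + 1,865) = 6,180. DTI: 6,180 ÷ 13,350 = 46.3%, over the 43% base limit.
Reserves = 30,090/1,700 = 17.7 months ≥ 4
46.3% falls in the override range (43%–47%), so the compensating-factor test applies.
Reserves 17.7 ≥ 12 months; credit score 686 < 720.
Compensating-factor requirement not fully met.

Denied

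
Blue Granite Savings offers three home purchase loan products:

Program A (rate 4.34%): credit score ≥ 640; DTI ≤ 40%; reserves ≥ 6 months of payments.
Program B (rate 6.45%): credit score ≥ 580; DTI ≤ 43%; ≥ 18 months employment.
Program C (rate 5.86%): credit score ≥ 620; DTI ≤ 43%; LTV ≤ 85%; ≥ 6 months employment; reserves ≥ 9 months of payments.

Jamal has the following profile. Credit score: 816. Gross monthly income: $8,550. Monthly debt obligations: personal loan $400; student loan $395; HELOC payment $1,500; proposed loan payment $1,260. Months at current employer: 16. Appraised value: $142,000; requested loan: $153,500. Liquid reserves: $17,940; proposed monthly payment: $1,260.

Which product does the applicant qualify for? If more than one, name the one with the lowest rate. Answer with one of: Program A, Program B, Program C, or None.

None

Total debts = (400 + 395 + 1,500 + 1,260) = 3,555; DTI = 3,555/8,550 = 41.6%.
LTV = 153,500/142,000 = 108.1%.
Reserves = 17,940/1,260 = 14.2 months.
Program A: score 816 ≥ 640; DTI 41.6% > 40%; reserves 14.2 ≥ 6 mo → does not qualify.
Program B: score 816 ≥ 580; DTI 41.6% ≤ 43%; employment 16 < 18 mo → does not qualify.
Program C: score 816 ≥ 620; DTI 41.6% ≤ 43%; LTV 108.1% > 85%; employment 16 ≥ 6 mo; reserves 14.2 ≥ 9 mo → does not qualify.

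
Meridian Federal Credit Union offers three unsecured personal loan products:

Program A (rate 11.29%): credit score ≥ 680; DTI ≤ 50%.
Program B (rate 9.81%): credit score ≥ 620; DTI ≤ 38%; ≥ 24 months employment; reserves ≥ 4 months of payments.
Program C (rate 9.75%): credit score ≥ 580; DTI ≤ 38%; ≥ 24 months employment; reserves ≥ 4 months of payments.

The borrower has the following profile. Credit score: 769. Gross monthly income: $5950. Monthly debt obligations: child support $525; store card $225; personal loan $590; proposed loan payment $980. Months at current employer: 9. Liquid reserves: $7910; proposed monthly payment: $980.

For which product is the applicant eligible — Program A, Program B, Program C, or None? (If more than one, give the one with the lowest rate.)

Total debts = (525 + 225 + 590 + 980) = 2,320; DTI = 2,320/5,950 = 39%.
Reserves = 7,910/980 = 8.1 months.
Program A: score 769 ≥ 680; DTI 39% ≤ 50% → qualifies.
Program B: score 769 ≥ 620; DTI 39% > 38%; employment 9 < 24 mo; reserves 8.1 ≥ 4 mo → does not qualify.
Program C: score 769 ≥ 580; DTI 39% > 38%; employment 9 < 24 mo; reserves 8.1 ≥ 4 mo → does not qualify.

Program A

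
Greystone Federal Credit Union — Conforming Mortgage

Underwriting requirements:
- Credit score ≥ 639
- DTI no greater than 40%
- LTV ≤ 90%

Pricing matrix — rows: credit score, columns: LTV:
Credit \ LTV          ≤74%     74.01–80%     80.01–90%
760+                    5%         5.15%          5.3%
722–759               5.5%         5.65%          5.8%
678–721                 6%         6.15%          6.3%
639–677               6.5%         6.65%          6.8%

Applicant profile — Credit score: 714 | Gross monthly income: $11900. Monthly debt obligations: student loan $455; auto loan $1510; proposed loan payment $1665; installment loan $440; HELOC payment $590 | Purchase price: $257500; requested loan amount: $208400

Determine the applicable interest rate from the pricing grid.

Credit score 714 ≥ 639; Total monthly debts = (455 + 1,510 + 1,665 + 440 + 590) = 4,660. DTI: 4,660 ÷ 11,900 = 39.2%, within the 40% cap
LTV = 208,400/257,500 = 80.9% ≤ 90%
Row: 714 falls in 678–721. Column: 80.9% falls in 80.01–90%. Rate = 6.3%.

6.3%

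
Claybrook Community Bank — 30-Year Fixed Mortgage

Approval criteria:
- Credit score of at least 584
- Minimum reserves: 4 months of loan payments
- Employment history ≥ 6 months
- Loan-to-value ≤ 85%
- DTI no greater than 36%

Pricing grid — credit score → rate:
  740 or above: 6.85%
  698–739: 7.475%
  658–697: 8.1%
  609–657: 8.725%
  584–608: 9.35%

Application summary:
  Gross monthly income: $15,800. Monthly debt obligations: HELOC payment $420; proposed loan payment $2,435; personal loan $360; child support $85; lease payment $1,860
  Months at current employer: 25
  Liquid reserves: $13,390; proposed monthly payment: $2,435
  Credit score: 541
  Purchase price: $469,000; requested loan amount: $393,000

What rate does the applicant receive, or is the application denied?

Credit score 541 < 584 (below minimum)
Employment 25 ≥ 6 months
Total monthly debts = (420 + 2,435 + 360 + 85 + 1,860) = 5,160. DTI: 5,160 ÷ 15,800 = 32.7%, within the 36% cap
Reserves = 13,390/2,435 = 5.5 months ≥ 4
LTV: 393,000 ÷ 469,000 = 83.8%, within 85% cap
Not all requirements met → denied.

Denied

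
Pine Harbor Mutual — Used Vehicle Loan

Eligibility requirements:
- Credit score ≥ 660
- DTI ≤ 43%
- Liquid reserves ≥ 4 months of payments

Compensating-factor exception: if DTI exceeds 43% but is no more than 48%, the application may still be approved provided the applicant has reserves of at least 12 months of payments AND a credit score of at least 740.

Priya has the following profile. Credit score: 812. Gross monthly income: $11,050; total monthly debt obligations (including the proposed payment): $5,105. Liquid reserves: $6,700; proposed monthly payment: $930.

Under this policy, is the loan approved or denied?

Denied

Credit score 812 ≥ 660 (meets base)
DTI: 5,105 ÷ 11,050 = 46.2%, over the 43% base limit.
Reserves = 6,700/930 = 7.2 months ≥ 4
46.2% falls in the override range (43%–48%), so the compensating-factor test applies.
Reserves 7.2 < 12 months; credit score 812 ≥ 740.
Compensating-factor requirement not fully met.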